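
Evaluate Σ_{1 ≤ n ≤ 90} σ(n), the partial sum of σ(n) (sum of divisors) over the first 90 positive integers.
Σ_{n ≤ 90} σ(n) = 6733

Compute σ(n) for each 1 ≤ n ≤ 90: σ(1) = 1, σ(2) = 3, σ(3) = 4, σ(4) = 7, σ(5) = 6, σ(6) = 12, σ(7) = 8, σ(8) = 15, σ(9) = 13, σ(10) = 18, σ(11) = 12, σ(12) = 28, σ(13) = 14, σ(14) = 24, σ(15) = 24, σ(16) = 31, σ(17) = 18, σ(18) = 39, σ(19) = 20, σ(20) = 42, σ(21) = 32, σ(22) = 36, σ(23) = 24, σ(24) = 60, σ(25) = 31, σ(26) = 42, σ(27) = 40, σ(28) = 56, σ(29) = 30, σ(30) = 72, σ(31) = 32, σ(32) = 63, σ(33) = 48, σ(34) = 54, σ(35) = 48, σ(36) = 91, σ(37) = 38, σ(38) = 60, σ(39) = 56, σ(40) = 90, σ(41) = 42, σ(42) = 96, σ(43) = 44, σ(44) = 84, σ(45) = 78, σ(46) = 72, σ(47) = 48, σ(48) = 124, σ(49) = 57, σ(50) = 93, σ(51) = 72, σ(52) = 98, σ(53) = 54, σ(54) = 120, σ(55) = 72, σ(56) = 120, σ(57) = 80, σ(58) = 90, σ(59) = 60, σ(60) = 168, σ(61) = 62, σ(62) = 96, σ(63) = 104, σ(64) = 127, σ(65) = 84, σ(66) = 144, σ(67) = 68, σ(68) = 126, σ(69) = 96, σ(70) = 144, σ(71) = 72, σ(72) = 195, σ(73) = 74, σ(74) = 114, σ(75) = 124, σ(76) = 140, σ(77) = 96, σ(78) = 168, σ(79) = 80, σ(80) = 186, σ(81) = 121, σ(82) = 126, σ(83) = 84, σ(84) = 224, σ(85) = 108, σ(86) = 132, σ(87) = 120, σ(88) = 180, σ(89) = 90, σ(90) = 234. Summing all 90 values: 6733. (Average order: Σ_{n ≤ x} σ(n) ~ (π²/12) x². For x = 90, (π²/12)·90² ≈ 6661.98.)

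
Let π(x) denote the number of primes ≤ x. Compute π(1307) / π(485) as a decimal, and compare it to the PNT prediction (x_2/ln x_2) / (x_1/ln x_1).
π(1307)/π(485) = 214/92 ≈ 2.3261;  PNT prediction ≈ 2.3225.

π(485) = 92 and π(1307) = 214, so π(1307)/π(485) ≈ 2.3261. The PNT-predicted ratio is (1307/ln(1307)) / (485/ln(485)) ≈ 2.3225. The two agree to within a few percent, as expected.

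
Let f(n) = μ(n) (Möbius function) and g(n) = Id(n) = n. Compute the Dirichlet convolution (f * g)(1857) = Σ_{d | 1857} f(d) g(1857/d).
(μ * Id)(1857) = 1236

Divisors of 1857: [1, 3, 619, 1857]. For each d | 1857:
  d = 1: μ(1) · Id(1857/1) = 1 · 1857 = 1857
  d = 3: μ(3) · Id(1857/3) = -1 · 619 = -619
  d = 619: μ(619) · Id(1857/619) = -1 · 3 = -3
  d = 1857: μ(1857) · Id(1857/1857) = 1 · 1 = 1
Summing: (μ * Id)(1857) = 1857 + -619 + -3 + 1 = 1236.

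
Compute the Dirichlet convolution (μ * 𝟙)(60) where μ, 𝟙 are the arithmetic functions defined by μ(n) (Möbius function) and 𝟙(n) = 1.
(μ * 𝟙)(60) = 0

Divisors of 60: [1, 2, 3, 4, 5, 6, 10, 12, 15, 20, 30, 60]. For each d | 60:
  d = 1: μ(1) · 𝟙(60/1) = 1 · 1 = 1
  d = 2: μ(2) · 𝟙(60/2) = -1 · 1 = -1
  d = 3: μ(3) · 𝟙(60/3) = -1 · 1 = -1
  d = 4: μ(4) · 𝟙(60/4) = 0 · 1 = 0
  d = 5: μ(5) · 𝟙(60/5) = -1 · 1 = -1
  d = 6: μ(6) · 𝟙(60/6) = 1 · 1 = 1
  d = 10: μ(10) · 𝟙(60/10) = 1 · 1 = 1
  d = 12: μ(12) · 𝟙(60/12) = 0 · 1 = 0
  d = 15: μ(15) · 𝟙(60/15) = 1 · 1 = 1
  d = 20: μ(20) · 𝟙(60/20) = 0 · 1 = 0
  d = 30: μ(30) · 𝟙(60/30) = -1 · 1 = -1
  d = 60: μ(60) · 𝟙(60/60) = 0 · 1 = 0
Summing: (μ * 𝟙)(60) = 1 + -1 + -1 + 0 + -1 + 1 + 1 + 0 + 1 + 0 + -1 + 0 = 0.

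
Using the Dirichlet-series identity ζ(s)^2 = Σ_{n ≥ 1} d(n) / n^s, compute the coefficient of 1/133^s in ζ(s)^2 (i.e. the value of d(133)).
d(133) = 4

ζ(s)^2 = (Σ 1/m^s)(Σ 1/k^s). The coefficient of 1/n^s in the product is the number of ordered pairs (m, k) with mk = n, which equals d(n). For n = 133, divisors are [1, 7, 19, 133], so d(133) = 4.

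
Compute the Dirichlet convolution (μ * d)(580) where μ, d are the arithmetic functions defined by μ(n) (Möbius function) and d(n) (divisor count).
(μ * d)(580) = 1

Divisors of 580: [1, 2, 4, 5, 10, 20, 29, 58, 116, 145, 290, 580]. For each d | 580:
  d = 1: μ(1) · d(580/1) = 1 · 12 = 12
  d = 2: μ(2) · d(580/2) = -1 · 8 = -8
  d = 4: μ(4) · d(580/4) = 0 · 4 = 0
  d = 5: μ(5) · d(580/5) = -1 · 6 = -6
  d = 10: μ(10) · d(580/10) = 1 · 4 = 4
  d = 20: μ(20) · d(580/20) = 0 · 2 = 0
  d = 29: μ(29) · d(580/29) = -1 · 6 = -6
  d = 58: μ(58) · d(580/58) = 1 · 4 = 4
  d = 116: μ(116) · d(580/116) = 0 · 2 = 0
  d = 145: μ(145) · d(580/145) = 1 · 3 = 3
  d = 290: μ(290) · d(580/290) = -1 · 2 = -2
  d = 580: μ(580) · d(580/580) = 0 · 1 = 0
Summing: (μ * d)(580) = 12 + -8 + 0 + -6 + 4 + 0 + -6 + 4 + 0 + 3 + -2 + 0 = 1.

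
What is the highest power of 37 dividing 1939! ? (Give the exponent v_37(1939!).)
v_37(1939!) = 53

Legendre's formula: v_p(n!) = Σ_{k ≥ 1} ⌊n / p^k⌋. For p = 37, n = 1939, the terms are:
  ⌊1939/37^1⌋ = ⌊1939/37⌋ = 52
  ⌊1939/37^2⌋ = ⌊1939/1369⌋ = 1
(the next term ⌊1939/37^3⌋ = 0, terminating the sum). Summing: v_37(1939!) = 52 + 1 = 53.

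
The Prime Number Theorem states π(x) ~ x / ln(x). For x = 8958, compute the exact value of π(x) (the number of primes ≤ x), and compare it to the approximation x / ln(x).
π(8958) = 1113;  x/ln(x) ≈ 984.36;  relative error ≈ 11.56%.

Directly count primes up to 8958: π(8958) = 1113. The PNT approximation gives 8958/ln(8958) ≈ 8958/9.10030 ≈ 984.36. Relative error (π(x) − x/ln(x)) / π(x) ≈ 11.56%; the approximation is known to undercount slightly (Li(x) is a better estimate).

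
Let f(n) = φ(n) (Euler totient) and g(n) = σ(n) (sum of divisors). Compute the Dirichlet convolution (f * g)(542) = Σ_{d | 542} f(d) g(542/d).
(φ * σ)(542) = 2168

Divisors of 542: [1, 2, 271, 542]. For each d | 542:
  d = 1: φ(1) · σ(542/1) = 1 · 816 = 816
  d = 2: φ(2) · σ(542/2) = 1 · 272 = 272
  d = 271: φ(271) · σ(542/271) = 270 · 3 = 810
  d = 542: φ(542) · σ(542/542) = 270 · 1 = 270
Summing: (φ * σ)(542) = 816 + 272 + 810 + 270 = 2168.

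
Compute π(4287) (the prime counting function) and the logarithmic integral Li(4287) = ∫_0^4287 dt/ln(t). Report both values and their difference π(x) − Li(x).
π(4287) = 588;  Li(4287) ≈ 599.82;  π(x) − Li(x) ≈ -11.82.

Direct count of primes ≤ 4287 gives π(4287) = 588. Numerical evaluation of the logarithmic integral gives Li(4287) ≈ 599.82. The difference π(x) − Li(x) ≈ -11.82 is typically negative for small/moderate x (Li(x) overestimates), though Littlewood's theorem shows this sign changes infinitely often.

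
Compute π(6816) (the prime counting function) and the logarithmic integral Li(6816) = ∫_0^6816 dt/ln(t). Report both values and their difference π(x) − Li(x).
π(6816) = 876;  Li(6816) ≈ 893.52;  π(x) − Li(x) ≈ -17.52.

Direct count of primes ≤ 6816 gives π(6816) = 876. Numerical evaluation of the logarithmic integral gives Li(6816) ≈ 893.52. The difference π(x) − Li(x) ≈ -17.52 is typically negative for small/moderate x (Li(x) overestimates), though Littlewood's theorem shows this sign changes infinitely often.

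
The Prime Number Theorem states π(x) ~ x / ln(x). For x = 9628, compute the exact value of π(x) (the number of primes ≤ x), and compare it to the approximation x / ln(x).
π(9628) = 1188;  x/ln(x) ≈ 1049.67;  relative error ≈ 11.64%.

Directly count primes up to 9628: π(9628) = 1188. The PNT approximation gives 9628/ln(9628) ≈ 9628/9.17243 ≈ 1049.67. Relative error (π(x) − x/ln(x)) / π(x) ≈ 11.64%; the approximation is known to undercount slightly (Li(x) is a better estimate).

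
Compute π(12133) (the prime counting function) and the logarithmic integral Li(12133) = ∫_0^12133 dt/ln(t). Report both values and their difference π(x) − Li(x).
π(12133) = 1452;  Li(12133) ≈ 1475.25;  π(x) − Li(x) ≈ -23.25.

Direct count of primes ≤ 12133 gives π(12133) = 1452. Numerical evaluation of the logarithmic integral gives Li(12133) ≈ 1475.25. The difference π(x) − Li(x) ≈ -23.25 is typically negative for small/moderate x (Li(x) overestimates), though Littlewood's theorem shows this sign changes infinitely often.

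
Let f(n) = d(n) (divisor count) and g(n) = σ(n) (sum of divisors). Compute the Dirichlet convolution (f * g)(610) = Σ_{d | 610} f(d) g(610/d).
(d * σ)(610) = 2560

Divisors of 610: [1, 2, 5, 10, 61, 122, 305, 610]. For each d | 610:
  d = 1: d(1) · σ(610/1) = 1 · 1116 = 1116
  d = 2: d(2) · σ(610/2) = 2 · 372 = 744
  d = 5: d(5) · σ(610/5) = 2 · 186 = 372
  d = 10: d(10) · σ(610/10) = 4 · 62 = 248
  d = 61: d(61) · σ(610/61) = 2 · 18 = 36
  d = 122: d(122) · σ(610/122) = 4 · 6 = 24
  d = 305: d(305) · σ(610/305) = 4 · 3 = 12
  d = 610: d(610) · σ(610/610) = 8 · 1 = 8
Summing: (d * σ)(610) = 1116 + 744 + 372 + 248 + 36 + 24 + 12 + 8 = 2560.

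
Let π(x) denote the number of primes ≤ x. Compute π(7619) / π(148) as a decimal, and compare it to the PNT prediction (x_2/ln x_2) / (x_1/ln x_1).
π(7619)/π(148) = 967/34 ≈ 28.4412;  PNT prediction ≈ 28.7809.

π(148) = 34 and π(7619) = 967, so π(7619)/π(148) ≈ 28.4412. The PNT-predicted ratio is (7619/ln(7619)) / (148/ln(148)) ≈ 28.7809. The two agree to within a few percent, as expected.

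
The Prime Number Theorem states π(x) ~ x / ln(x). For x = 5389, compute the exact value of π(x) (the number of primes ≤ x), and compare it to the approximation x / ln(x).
π(5389) = 710;  x/ln(x) ≈ 627.20;  relative error ≈ 11.66%.

Directly count primes up to 5389: π(5389) = 710. The PNT approximation gives 5389/ln(5389) ≈ 5389/8.59212 ≈ 627.20. Relative error (π(x) − x/ln(x)) / π(x) ≈ 11.66%; the approximation is known to undercount slightly (Li(x) is a better estimate).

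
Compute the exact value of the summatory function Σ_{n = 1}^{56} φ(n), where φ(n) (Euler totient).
Σ_{n ≤ 56} φ(n) = 964

Compute φ(n) for each 1 ≤ n ≤ 56: φ(1) = 1, φ(2) = 1, φ(3) = 2, φ(4) = 2, φ(5) = 4, φ(6) = 2, φ(7) = 6, φ(8) = 4, φ(9) = 6, φ(10) = 4, φ(11) = 10, φ(12) = 4, φ(13) = 12, φ(14) = 6, φ(15) = 8, φ(16) = 8, φ(17) = 16, φ(18) = 6, φ(19) = 18, φ(20) = 8, φ(21) = 12, φ(22) = 10, φ(23) = 22, φ(24) = 8, φ(25) = 20, φ(26) = 12, φ(27) = 18, φ(28) = 12, φ(29) = 28, φ(30) = 8, φ(31) = 30, φ(32) = 16, φ(33) = 20, φ(34) = 16, φ(35) = 24, φ(36) = 12, φ(37) = 36, φ(38) = 18, φ(39) = 24, φ(40) = 16, φ(41) = 40, φ(42) = 12, φ(43) = 42, φ(44) = 20, φ(45) = 24, φ(46) = 22, φ(47) = 46, φ(48) = 16, φ(49) = 42, φ(50) = 20, φ(51) = 32, φ(52) = 24, φ(53) = 52, φ(54) = 18, φ(55) = 40, φ(56) = 24. Summing all 56 values: 964. (Average order: Σ_{n ≤ x} φ(n) ~ (3/π²) x². For x = 56, (3/π²)·56² ≈ 953.23.)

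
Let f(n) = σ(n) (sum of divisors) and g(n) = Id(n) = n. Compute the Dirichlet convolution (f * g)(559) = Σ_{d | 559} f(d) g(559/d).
(σ * Id)(559) = 2349

Divisors of 559: [1, 13, 43, 559]. For each d | 559:
  d = 1: σ(1) · Id(559/1) = 1 · 559 = 559
  d = 13: σ(13) · Id(559/13) = 14 · 43 = 602
  d = 43: σ(43) · Id(559/43) = 44 · 13 = 572
  d = 559: σ(559) · Id(559/559) = 616 · 1 = 616
Summing: (σ * Id)(559) = 559 + 602 + 572 + 616 = 2349.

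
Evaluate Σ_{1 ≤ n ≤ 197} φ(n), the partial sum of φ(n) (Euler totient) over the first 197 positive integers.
Σ_{n ≤ 197} φ(n) = 11894

Compute φ(n) for each 1 ≤ n ≤ 197: φ(1) = 1, φ(2) = 1, φ(3) = 2, φ(4) = 2, φ(5) = 4, φ(6) = 2, φ(7) = 6, φ(8) = 4, φ(9) = 6, φ(10) = 4, φ(11) = 10, φ(12) = 4, φ(13) = 12, φ(14) = 6, φ(15) = 8, φ(16) = 8, φ(17) = 16, φ(18) = 6, φ(19) = 18, φ(20) = 8, φ(21) = 12, φ(22) = 10, φ(23) = 22, φ(24) = 8, φ(25) = 20, φ(26) = 12, φ(27) = 18, φ(28) = 12, φ(29) = 28, φ(30) = 8, φ(31) = 30, φ(32) = 16, φ(33) = 20, φ(34) = 16, φ(35) = 24, φ(36) = 12, φ(37) = 36, φ(38) = 18, φ(39) = 24, φ(40) = 16, φ(41) = 40, φ(42) = 12, φ(43) = 42, φ(44) = 20, φ(45) = 24, φ(46) = 22, φ(47) = 46, φ(48) = 16, φ(49) = 42, φ(50) = 20, φ(51) = 32, φ(52) = 24, φ(53) = 52, φ(54) = 18, φ(55) = 40, φ(56) = 24, φ(57) = 36, φ(58) = 28, φ(59) = 58, φ(60) = 16, φ(61) = 60, φ(62) = 30, φ(63) = 36, φ(64) = 32, φ(65) = 48, φ(66) = 20, φ(67) = 66, φ(68) = 32, φ(69) = 44, φ(70) = 24, φ(71) = 70, φ(72) = 24, φ(73) = 72, φ(74) = 36, φ(75) = 40, φ(76) = 36, φ(77) = 60, φ(78) = 24, φ(79) = 78, φ(80) = 32, φ(81) = 54, φ(82) = 40, φ(83) = 82, φ(84) = 24, φ(85) = 64, φ(86) = 42, φ(87) = 56, φ(88) = 40, φ(89) = 88, φ(90) = 24, φ(91) = 72, φ(92) = 44, φ(93) = 60, φ(94) = 46, φ(95) = 72, φ(96) = 32, φ(97) = 96, φ(98) = 42, φ(99) = 60, φ(100) = 40, φ(101) = 100, φ(102) = 32, φ(103) = 102, φ(104) = 48, φ(105) = 48, φ(106) = 52, φ(107) = 106, φ(108) = 36, φ(109) = 108, φ(110) = 40, φ(111) = 72, φ(112) = 48, φ(113) = 112, φ(114) = 36, φ(115) = 88, φ(116) = 56, φ(117) = 72, φ(118) = 58, φ(119) = 96, φ(120) = 32, φ(121) = 110, φ(122) = 60, φ(123) = 80, φ(124) = 60, φ(125) = 100, φ(126) = 36, φ(127) = 126, φ(128) = 64, φ(129) = 84, φ(130) = 48, φ(131) = 130, φ(132) = 40, φ(133) = 108, φ(134) = 66, φ(135) = 72, φ(136) = 64, φ(137) = 136, φ(138) = 44, φ(139) = 138, φ(140) = 48, φ(141) = 92, φ(142) = 70, φ(143) = 120, φ(144) = 48, φ(145) = 112, φ(146) = 72, φ(147) = 84, φ(148) = 72, φ(149) = 148, φ(150) = 40, φ(151) = 150, φ(152) = 72, φ(153) = 96, φ(154) = 60, φ(155) = 120, φ(156) = 48, φ(157) = 156, φ(158) = 78, φ(159) = 104, φ(160) = 64, φ(161) = 132, φ(162) = 54, φ(163) = 162, φ(164) = 80, φ(165) = 80, φ(166) = 82, φ(167) = 166, φ(168) = 48, φ(169) = 156, φ(170) = 64, φ(171) = 108, φ(172) = 84, φ(173) = 172, φ(174) = 56, φ(175) = 120, φ(176) = 80, φ(177) = 116, φ(178) = 88, φ(179) = 178, φ(180) = 48, φ(181) = 180, φ(182) = 72, φ(183) = 120, φ(184) = 88, φ(185) = 144, φ(186) = 60, φ(187) = 160, φ(188) = 92, φ(189) = 108, φ(190) = 72, φ(191) = 190, φ(192) = 64, φ(193) = 192, φ(194) = 96, φ(195) = 96, φ(196) = 84, φ(197) = 196. Summing all 197 values: 11894. (Average order: Σ_{n ≤ x} φ(n) ~ (3/π²) x². For x = 197, (3/π²)·197² ≈ 11796.52.)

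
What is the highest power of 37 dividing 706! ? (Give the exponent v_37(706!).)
v_37(706!) = 19

Legendre's formula: v_p(n!) = Σ_{k ≥ 1} ⌊n / p^k⌋. For p = 37, n = 706, the terms are:
  ⌊706/37^1⌋ = ⌊706/37⌋ = 19
(the next term ⌊706/37^2⌋ = 0, terminating the sum). Summing: v_37(706!) = 19 = 19.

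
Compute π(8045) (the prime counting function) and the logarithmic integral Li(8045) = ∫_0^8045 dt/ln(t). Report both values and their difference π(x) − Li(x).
π(8045) = 1011;  Li(8045) ≈ 1031.42;  π(x) − Li(x) ≈ -20.42.

Direct count of primes ≤ 8045 gives π(8045) = 1011. Numerical evaluation of the logarithmic integral gives Li(8045) ≈ 1031.42. The difference π(x) − Li(x) ≈ -20.42 is typically negative for small/moderate x (Li(x) overestimates), though Littlewood's theorem shows this sign changes infinitely often.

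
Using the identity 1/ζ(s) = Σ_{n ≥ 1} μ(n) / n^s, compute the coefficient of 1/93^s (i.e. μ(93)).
μ(93) = 1

Factor n = 93 = 3 · 31. μ(n) = 0 if any exponent ≥ 2 (not squarefree); otherwise μ(n) = (−1)^{ω(n)} where ω(n) is the number of distinct prime factors. Applying: μ(93) = 1.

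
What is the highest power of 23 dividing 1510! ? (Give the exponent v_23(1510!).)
v_23(1510!) = 67

Legendre's formula: v_p(n!) = Σ_{k ≥ 1} ⌊n / p^k⌋. For p = 23, n = 1510, the terms are:
  ⌊1510/23^1⌋ = ⌊1510/23⌋ = 65
  ⌊1510/23^2⌋ = ⌊1510/529⌋ = 2
(the next term ⌊1510/23^3⌋ = 0, terminating the sum). Summing: v_23(1510!) = 65 + 2 = 67.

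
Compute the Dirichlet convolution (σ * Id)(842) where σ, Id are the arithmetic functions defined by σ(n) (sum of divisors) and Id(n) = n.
(σ * Id)(842) = 4215

Divisors of 842: [1, 2, 421, 842]. For each d | 842:
  d = 1: σ(1) · Id(842/1) = 1 · 842 = 842
  d = 2: σ(2) · Id(842/2) = 3 · 421 = 1263
  d = 421: σ(421) · Id(842/421) = 422 · 2 = 844
  d = 842: σ(842) · Id(842/842) = 1266 · 1 = 1266
Summing: (σ * Id)(842) = 842 + 1263 + 844 + 1266 = 4215.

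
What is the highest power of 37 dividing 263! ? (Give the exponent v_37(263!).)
v_37(263!) = 7

Legendre's formula: v_p(n!) = Σ_{k ≥ 1} ⌊n / p^k⌋. For p = 37, n = 263, the terms are:
  ⌊263/37^1⌋ = ⌊263/37⌋ = 7
(the next term ⌊263/37^2⌋ = 0, terminating the sum). Summing: v_37(263!) = 7 = 7.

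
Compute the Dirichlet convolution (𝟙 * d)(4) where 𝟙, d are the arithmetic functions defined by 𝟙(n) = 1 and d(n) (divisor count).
(𝟙 * d)(4) = 6

Divisors of 4: [1, 2, 4]. For each d | 4:
  d = 1: 𝟙(1) · d(4/1) = 1 · 3 = 3
  d = 2: 𝟙(2) · d(4/2) = 1 · 2 = 2
  d = 4: 𝟙(4) · d(4/4) = 1 · 1 = 1
Summing: (𝟙 * d)(4) = 3 + 2 + 1 = 6.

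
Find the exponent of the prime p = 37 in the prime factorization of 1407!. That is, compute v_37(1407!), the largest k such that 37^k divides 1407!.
v_37(1407!) = 39

Legendre's formula: v_p(n!) = Σ_{k ≥ 1} ⌊n / p^k⌋. For p = 37, n = 1407, the terms are:
  ⌊1407/37^1⌋ = ⌊1407/37⌋ = 38
  ⌊1407/37^2⌋ = ⌊1407/1369⌋ = 1
(the next term ⌊1407/37^3⌋ = 0, terminating the sum). Summing: v_37(1407!) = 38 + 1 = 39.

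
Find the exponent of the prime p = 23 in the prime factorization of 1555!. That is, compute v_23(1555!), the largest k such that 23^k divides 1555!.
v_23(1555!) = 69

Legendre's formula: v_p(n!) = Σ_{k ≥ 1} ⌊n / p^k⌋. For p = 23, n = 1555, the terms are:
  ⌊1555/23^1⌋ = ⌊1555/23⌋ = 67
  ⌊1555/23^2⌋ = ⌊1555/529⌋ = 2
(the next term ⌊1555/23^3⌋ = 0, terminating the sum). Summing: v_23(1555!) = 67 + 2 = 69.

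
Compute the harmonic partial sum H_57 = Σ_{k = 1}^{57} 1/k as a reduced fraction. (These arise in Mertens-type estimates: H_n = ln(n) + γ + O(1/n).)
H_57 = 253437484000080020709989/54749786241679275146400

Direct summation: H_57 = 1 + 1/2 + ... + 1/57. The least common denominator is lcm(1, ..., 57) = 164249358725037825439200; over this denominator the numerator is 164249358725037825439200 + 82124679362518912719600 + 54749786241679275146400 + 41062339681259456359800 + 32849871745007565087840 + 27374893120839637573200 + 23464194103576832205600 + 20531169840629728179900 + 18249928747226425048800 + 16424935872503782543920 + 14931759884094347767200 + 13687446560419818786600 + 12634566055772140418400 + 11732097051788416102800 + 10949957248335855029280 + 10265584920314864089950 + 9661726983825754437600 + 9124964373613212524400 + 8644703090791464496800 + 8212467936251891271960 + 7821398034525610735200 + 7465879942047173883600 + 7141276466305992410400 + 6843723280209909393300 + 6569974349001513017568 + 6317283027886070209200 + 6083309582408808349600 + 5866048525894208051400 + 5663770990518545704800 + 5474978624167927514640 + 5298366410485091143200 + 5132792460157432044975 + 4977253294698115922400 + 4830863491912877218800 + 4692838820715366441120 + 4562482186806606262200 + 4439171857433454741600 + 4322351545395732248400 + 4211522018590713472800 + 4106233968125945635980 + 4006081920122873791200 + 3910699017262805367600 + 3819752528489251754400 + 3732939971023586941800 + 3649985749445285009760 + 3570638233152996205200 + 3494667206915698413600 + 3421861640104954696650 + 3352027729082404600800 + 3284987174500756508784 + 3220575661275251479200 + 3158641513943035104600 + 3099044504245996706400 + 3041654791204404174800 + 2986351976818869553440 + 2933024262947104025700 + 2881567696930488165600 = 760312452000240062129967, so H_57 = 760312452000240062129967/164249358725037825439200; reducing by gcd(760312452000240062129967, 164249358725037825439200) = 3 gives 253437484000080020709989/54749786241679275146400 ≈ 4.62901. (The PNT-adjacent estimate ln(57) + γ ≈ 4.62027 matches within O(1/n).)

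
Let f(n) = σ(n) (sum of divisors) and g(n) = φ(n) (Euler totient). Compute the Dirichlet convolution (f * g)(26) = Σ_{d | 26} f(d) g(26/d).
(σ * φ)(26) = 104

Divisors of 26: [1, 2, 13, 26]. For each d | 26:
  d = 1: σ(1) · φ(26/1) = 1 · 12 = 12
  d = 2: σ(2) · φ(26/2) = 3 · 12 = 36
  d = 13: σ(13) · φ(26/13) = 14 · 1 = 14
  d = 26: σ(26) · φ(26/26) = 42 · 1 = 42
Summing: (σ * φ)(26) = 12 + 36 + 14 + 42 = 104.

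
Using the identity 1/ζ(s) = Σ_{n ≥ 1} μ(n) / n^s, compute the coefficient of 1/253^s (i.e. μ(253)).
μ(253) = 1

Factor n = 253 = 11 · 23. μ(n) = 0 if any exponent ≥ 2 (not squarefree); otherwise μ(n) = (−1)^{ω(n)} where ω(n) is the number of distinct prime factors. Applying: μ(253) = 1.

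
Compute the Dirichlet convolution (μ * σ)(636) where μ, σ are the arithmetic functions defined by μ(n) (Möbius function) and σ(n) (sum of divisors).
(μ * σ)(636) = 636

Divisors of 636: [1, 2, 3, 4, 6, 12, 53, 106, 159, 212, 318, 636]. For each d | 636:
  d = 1: μ(1) · σ(636/1) = 1 · 1512 = 1512
  d = 2: μ(2) · σ(636/2) = -1 · 648 = -648
  d = 3: μ(3) · σ(636/3) = -1 · 378 = -378
  d = 4: μ(4) · σ(636/4) = 0 · 216 = 0
  d = 6: μ(6) · σ(636/6) = 1 · 162 = 162
  d = 12: μ(12) · σ(636/12) = 0 · 54 = 0
  d = 53: μ(53) · σ(636/53) = -1 · 28 = -28
  d = 106: μ(106) · σ(636/106) = 1 · 12 = 12
  d = 159: μ(159) · σ(636/159) = 1 · 7 = 7
  d = 212: μ(212) · σ(636/212) = 0 · 4 = 0
  d = 318: μ(318) · σ(636/318) = -1 · 3 = -3
  d = 636: μ(636) · σ(636/636) = 0 · 1 = 0
Summing: (μ * σ)(636) = 1512 + -648 + -378 + 0 + 162 + 0 + -28 + 12 + 7 + 0 + -3 + 0 = 636.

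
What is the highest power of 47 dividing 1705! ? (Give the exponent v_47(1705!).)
v_47(1705!) = 36

Legendre's formula: v_p(n!) = Σ_{k ≥ 1} ⌊n / p^k⌋. For p = 47, n = 1705, the terms are:
  ⌊1705/47^1⌋ = ⌊1705/47⌋ = 36
(the next term ⌊1705/47^2⌋ = 0, terminating the sum). Summing: v_47(1705!) = 36 = 36.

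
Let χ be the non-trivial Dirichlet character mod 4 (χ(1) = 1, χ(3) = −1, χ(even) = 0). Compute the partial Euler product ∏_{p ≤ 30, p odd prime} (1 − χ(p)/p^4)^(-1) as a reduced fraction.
∏ = 2025743556867464796746949565/2048388086956649527369531392

The odd primes p ≤ 30 are [3, 5, 7, 11, 13, 17, 19, 23, 29]. For each, χ(p) = 1 if p ≡ 1 mod 4, χ(p) = −1 if p ≡ 3 mod 4. Taking (1 − χ(p)/p^4)^(-1) = p^4/(p^4 − χ(p)): (1 − (-1)/3^4)^(-1) · (1 − (1)/5^4)^(-1) · (1 − (-1)/7^4)^(-1) · (1 − (-1)/11^4)^(-1) · (1 − (1)/13^4)^(-1) · (1 − (1)/17^4)^(-1) · (1 − (-1)/19^4)^(-1) · (1 − (-1)/23^4)^(-1) · (1 − (1)/29^4)^(-1) = 2025743556867464796746949565/2048388086956649527369531392.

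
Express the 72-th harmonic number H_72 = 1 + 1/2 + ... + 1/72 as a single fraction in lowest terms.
H_72 = 9112469359293533278712889630349/1874681189225708508850515710400

Direct summation: H_72 = 1 + 1/2 + ... + 1/72. The least common denominator is lcm(1, ..., 72) = 5624043567677125526551547131200; over this denominator the numerator is 5624043567677125526551547131200 + 2812021783838562763275773565600 + 1874681189225708508850515710400 + 1406010891919281381637886782800 + 1124808713535425105310309426240 + 937340594612854254425257855200 + 803434795382446503793078161600 + 703005445959640690818943391400 + 624893729741902836283505236800 + 562404356767712552655154713120 + 511276687970647775141049739200 + 468670297306427127212628927600 + 432618735975163502042426702400 + 401717397691223251896539080800 + 374936237845141701770103142080 + 351502722979820345409471695700 + 330826092216301501561855713600 + 312446864870951418141752618400 + 296002293035638185607976164800 + 281202178383856276327577356560 + 267811598460815501264359387200 + 255638343985323887570524869600 + 244523633377266327241371614400 + 234335148653213563606314463800 + 224961742707085021062061885248 + 216309367987581751021213351200 + 208297909913967612094501745600 + 200858698845611625948269540400 + 193932536816452604363846452800 + 187468118922570850885051571040 + 181420760247649210533920875200 + 175751361489910172704735847850 + 170425562656882591713683246400 + 165413046108150750780927856800 + 160686959076489300758615632320 + 156223432435475709070876309200 + 152001177504787176393285057600 + 148001146517819092803988082400 + 144206245325054500680808900800 + 140601089191928138163788678280 + 137171794333588427476867003200 + 133905799230407750632179693600 + 130791710876212221547710398400 + 127819171992661943785262434800 + 124978745948380567256701047360 + 122261816688633163620685807200 + 119660501439938840990458449600 + 117167574326606781803157231900 + 114776399340349500541868308800 + 112480871353542510531030942624 + 110275364072100500520618571200 + 108154683993790875510606675600 + 106114029578813689180217870400 + 104148954956983806047250872800 + 102255337594129555028209947840 + 100429349422805812974134770200 + 98667431011879395202658721600 + 96966268408226302181923226400 + 95322772333510602144941476800 + 93734059461285425442525785520 + 92197435535690582402484379200 + 90710380123824605266960437600 + 89270532820271833754786462400 + 87875680744955086352367923925 + 86523747195032700408485340480 + 85212781328441295856841623200 + 83940948771300380993306673600 + 82706523054075375390463928400 + 81507877792422109080457204800 + 80343479538244650379307816160 + 79211881234889091923261227200 + 78111716217737854535438154600 = 27337408077880599836138668891047, so H_72 = 27337408077880599836138668891047/5624043567677125526551547131200; reducing by gcd(27337408077880599836138668891047, 5624043567677125526551547131200) = 3 gives 9112469359293533278712889630349/1874681189225708508850515710400 ≈ 4.86081. (The PNT-adjacent estimate ln(72) + γ ≈ 4.85388 matches within O(1/n).)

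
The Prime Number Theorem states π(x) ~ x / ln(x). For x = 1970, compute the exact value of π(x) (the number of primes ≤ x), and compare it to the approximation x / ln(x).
π(1970) = 297;  x/ln(x) ≈ 259.70;  relative error ≈ 12.56%.

Directly count primes up to 1970: π(1970) = 297. The PNT approximation gives 1970/ln(1970) ≈ 1970/7.58579 ≈ 259.70. Relative error (π(x) − x/ln(x)) / π(x) ≈ 12.56%; the approximation is known to undercount slightly (Li(x) is a better estimate).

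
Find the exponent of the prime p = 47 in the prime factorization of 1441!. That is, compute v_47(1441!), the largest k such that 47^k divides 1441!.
v_47(1441!) = 30

Legendre's formula: v_p(n!) = Σ_{k ≥ 1} ⌊n / p^k⌋. For p = 47, n = 1441, the terms are:
  ⌊1441/47^1⌋ = ⌊1441/47⌋ = 30
(the next term ⌊1441/47^2⌋ = 0, terminating the sum). Summing: v_47(1441!) = 30 = 30.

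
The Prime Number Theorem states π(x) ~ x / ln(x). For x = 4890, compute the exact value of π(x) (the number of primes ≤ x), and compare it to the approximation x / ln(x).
π(4890) = 654;  x/ln(x) ≈ 575.64;  relative error ≈ 11.98%.

Directly count primes up to 4890: π(4890) = 654. The PNT approximation gives 4890/ln(4890) ≈ 4890/8.49495 ≈ 575.64. Relative error (π(x) − x/ln(x)) / π(x) ≈ 11.98%; the approximation is known to undercount slightly (Li(x) is a better estimate).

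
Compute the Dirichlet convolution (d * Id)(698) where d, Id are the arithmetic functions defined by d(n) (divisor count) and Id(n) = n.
(d * Id)(698) = 1404

Divisors of 698: [1, 2, 349, 698]. For each d | 698:
  d = 1: d(1) · Id(698/1) = 1 · 698 = 698
  d = 2: d(2) · Id(698/2) = 2 · 349 = 698
  d = 349: d(349) · Id(698/349) = 2 · 2 = 4
  d = 698: d(698) · Id(698/698) = 4 · 1 = 4
Summing: (d * Id)(698) = 698 + 698 + 4 + 4 = 1404.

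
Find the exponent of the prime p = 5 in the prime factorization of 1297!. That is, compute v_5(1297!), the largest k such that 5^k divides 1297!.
v_5(1297!) = 322

Legendre's formula: v_p(n!) = Σ_{k ≥ 1} ⌊n / p^k⌋. For p = 5, n = 1297, the terms are:
  ⌊1297/5^1⌋ = ⌊1297/5⌋ = 259
  ⌊1297/5^2⌋ = ⌊1297/25⌋ = 51
  ⌊1297/5^3⌋ = ⌊1297/125⌋ = 10
  ⌊1297/5^4⌋ = ⌊1297/625⌋ = 2
(the next term ⌊1297/5^5⌋ = 0, terminating the sum). Summing: v_5(1297!) = 259 + 51 + 10 + 2 = 322.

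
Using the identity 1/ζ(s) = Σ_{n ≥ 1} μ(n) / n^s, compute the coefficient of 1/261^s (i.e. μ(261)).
μ(261) = 0

Factor n = 261 = 3^2 · 29. μ(n) = 0 if any exponent ≥ 2 (not squarefree); otherwise μ(n) = (−1)^{ω(n)} where ω(n) is the number of distinct prime factors. Applying: μ(261) = 0.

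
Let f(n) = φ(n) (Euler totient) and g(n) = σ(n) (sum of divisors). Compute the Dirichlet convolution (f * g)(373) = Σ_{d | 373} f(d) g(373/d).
(φ * σ)(373) = 746

Divisors of 373: [1, 373]. For each d | 373:
  d = 1: φ(1) · σ(373/1) = 1 · 374 = 374
  d = 373: φ(373) · σ(373/373) = 372 · 1 = 372
Summing: (φ * σ)(373) = 374 + 372 = 746.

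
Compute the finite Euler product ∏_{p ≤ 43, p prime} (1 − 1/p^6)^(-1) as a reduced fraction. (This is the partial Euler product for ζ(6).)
∏ = 58415599349237689613444204788995855063746535337692192433390985/57419764821752678419559868369284941010851064169028064391462912

The primes p ≤ 43 are [2, 3, 5, 7, 11, 13, 17, 19, 23, 29, 31, 37, 41, 43]. For each prime, (1 − 1/p^6)^(-1) = p^6 / (p^6 − 1). The product is (1 − 1/2^6)^(-1), (1 − 1/3^6)^(-1), (1 − 1/5^6)^(-1), (1 − 1/7^6)^(-1), (1 − 1/11^6)^(-1), (1 − 1/13^6)^(-1), (1 − 1/17^6)^(-1), (1 − 1/19^6)^(-1), (1 − 1/23^6)^(-1), (1 − 1/29^6)^(-1), (1 − 1/31^6)^(-1), (1 − 1/37^6)^(-1), (1 − 1/41^6)^(-1), (1 − 1/43^6)^(-1) = ∏ p^6 / (p^6 − 1) = 58415599349237689613444204788995855063746535337692192433390985/57419764821752678419559868369284941010851064169028064391462912.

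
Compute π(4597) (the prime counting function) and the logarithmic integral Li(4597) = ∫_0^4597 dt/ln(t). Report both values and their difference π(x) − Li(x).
π(4597) = 622;  Li(4597) ≈ 636.73;  π(x) − Li(x) ≈ -14.73.

Direct count of primes ≤ 4597 gives π(4597) = 622. Numerical evaluation of the logarithmic integral gives Li(4597) ≈ 636.73. The difference π(x) − Li(x) ≈ -14.73 is typically negative for small/moderate x (Li(x) overestimates), though Littlewood's theorem shows this sign changes infinitely often.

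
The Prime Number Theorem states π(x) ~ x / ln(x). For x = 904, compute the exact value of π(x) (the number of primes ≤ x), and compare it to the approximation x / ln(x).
π(904) = 154;  x/ln(x) ≈ 132.81;  relative error ≈ 13.76%.

Directly count primes up to 904: π(904) = 154. The PNT approximation gives 904/ln(904) ≈ 904/6.80683 ≈ 132.81. Relative error (π(x) − x/ln(x)) / π(x) ≈ 13.76%; the approximation is known to undercount slightly (Li(x) is a better estimate).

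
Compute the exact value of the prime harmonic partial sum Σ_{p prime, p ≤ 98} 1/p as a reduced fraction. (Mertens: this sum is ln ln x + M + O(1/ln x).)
Σ 1/p = 4156517583588203716343221884611037839/2305567963945518424753102147331756070

π(98) = 25, so the primes ≤ 98 are [2, 3, 5, 7, 11, 13, 17, 19, 23, 29, 31, 37, 41, 43, 47, 53, 59, 61, 67, 71, 73, 79, 83, 89, 97]. Summing 1/p over these primes: 4156517583588203716343221884611037839/2305567963945518424753102147331756070 ≈ 1.8028. Mertens estimate ln ln(98) + 0.2615 ≈ 1.7843.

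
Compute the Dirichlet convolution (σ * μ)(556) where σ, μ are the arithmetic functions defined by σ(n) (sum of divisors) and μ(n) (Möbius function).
(σ * μ)(556) = 556

Divisors of 556: [1, 2, 4, 139, 278, 556]. For each d | 556:
  d = 1: σ(1) · μ(556/1) = 1 · 0 = 0
  d = 2: σ(2) · μ(556/2) = 3 · 1 = 3
  d = 4: σ(4) · μ(556/4) = 7 · -1 = -7
  d = 139: σ(139) · μ(556/139) = 140 · 0 = 0
  d = 278: σ(278) · μ(556/278) = 420 · -1 = -420
  d = 556: σ(556) · μ(556/556) = 980 · 1 = 980
Summing: (σ * μ)(556) = 0 + 3 + -7 + 0 + -420 + 980 = 556.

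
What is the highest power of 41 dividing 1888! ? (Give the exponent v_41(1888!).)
v_41(1888!) = 47

Legendre's formula: v_p(n!) = Σ_{k ≥ 1} ⌊n / p^k⌋. For p = 41, n = 1888, the terms are:
  ⌊1888/41^1⌋ = ⌊1888/41⌋ = 46
  ⌊1888/41^2⌋ = ⌊1888/1681⌋ = 1
(the next term ⌊1888/41^3⌋ = 0, terminating the sum). Summing: v_41(1888!) = 46 + 1 = 47.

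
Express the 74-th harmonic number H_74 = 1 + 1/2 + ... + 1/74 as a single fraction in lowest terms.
H_74 = 668934292077295215167676426926677/136851726813476721146087646859200

Direct summation: H_74 = 1 + 1/2 + ... + 1/74. The least common denominator is lcm(1, ..., 74) = 410555180440430163438262940577600; over this denominator the numerator is 410555180440430163438262940577600 + 205277590220215081719131470288800 + 136851726813476721146087646859200 + 102638795110107540859565735144400 + 82111036088086032687652588115520 + 68425863406738360573043823429600 + 58650740062918594776894705796800 + 51319397555053770429782867572200 + 45617242271158907048695882286400 + 41055518044043016343826294057760 + 37323198221857287585296630961600 + 34212931703369180286521911714800 + 31581167726186935649097149275200 + 29325370031459297388447352898400 + 27370345362695344229217529371840 + 25659698777526885214891433786100 + 24150304731790009614015467092800 + 22808621135579453524347941143200 + 21608167391601587549382260030400 + 20527759022021508171913147028880 + 19550246687639531592298235265600 + 18661599110928643792648315480800 + 17850225236540441888620127851200 + 17106465851684590143260955857400 + 16422207217617206537530517623104 + 15790583863093467824548574637600 + 15205747423719635682898627428800 + 14662685015729648694223676449200 + 14157075187601040118560791054400 + 13685172681347672114608764685920 + 13243715498078392368976223889600 + 12829849388763442607445716893050 + 12441066073952429195098876987200 + 12075152365895004807007733546400 + 11730148012583718955378941159360 + 11404310567789726762173970571600 + 11096085957849463876709809204800 + 10804083695800793774691130015200 + 10527055908728978549699049758400 + 10263879511010754085956573514440 + 10013540986351955205811291233600 + 9775123343819765796149117632800 + 9547794893963492172982859083200 + 9330799555464321896324157740400 + 9123448454231781409739176457280 + 8925112618270220944310063925600 + 8735216605115535392303466820800 + 8553232925842295071630477928700 + 8378677151845513539556386542400 + 8211103608808603268765258811552 + 8050101577263336538005155697600 + 7895291931546733912274287318800 + 7746324159253399310155904539200 + 7602873711859817841449313714400 + 7464639644371457517059326192320 + 7331342507864824347111838224600 + 7202722463867195849794086676800 + 7078537593800520059280395527200 + 6958562380346273956580727806400 + 6842586340673836057304382342960 + 6730412794105412515381359681600 + 6621857749039196184488111944800 + 6516748895879843864099411755200 + 6414924694381721303722858446525 + 6316233545237387129819429855040 + 6220533036976214597549438493600 + 6127689260304927812511387172800 + 6037576182947502403503866773200 + 5950075078846813962873375950400 + 5865074006291859477689470579680 + 5782467330146903710398069585600 + 5702155283894863381086985285800 + 5624043567677125526551547131200 + 5548042978924731938354904602400 = 2006802876231885645503029280780031, so H_74 = 2006802876231885645503029280780031/410555180440430163438262940577600; reducing by gcd(2006802876231885645503029280780031, 410555180440430163438262940577600) = 3 gives 668934292077295215167676426926677/136851726813476721146087646859200 ≈ 4.88802. (The PNT-adjacent estimate ln(74) + γ ≈ 4.88128 matches within O(1/n).)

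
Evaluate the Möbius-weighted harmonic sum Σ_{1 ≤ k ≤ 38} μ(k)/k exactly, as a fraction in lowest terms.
Σ μ(k)/k = 184344882947/7420738134810

Values of μ(k) for 1 ≤ k ≤ 38: μ(1) = 1, μ(2) = -1, μ(3) = -1, μ(5) = -1, μ(6) = 1, μ(7) = -1, μ(10) = 1, μ(11) = -1, μ(13) = -1, μ(14) = 1, μ(15) = 1, μ(17) = -1, μ(19) = -1, μ(21) = 1, μ(22) = 1, μ(23) = -1, μ(26) = 1, μ(29) = -1, μ(30) = -1, μ(31) = -1, μ(33) = 1, μ(34) = 1, μ(35) = 1, μ(37) = -1, μ(38) = 1, with μ = 0 on non-squarefree integers. Summing μ(k)/k for k where μ(k) ≠ 0 gives 184344882947/7420738134810 ≈ 0.0248. (PNT ⟺ this sum → 0 as n → ∞.)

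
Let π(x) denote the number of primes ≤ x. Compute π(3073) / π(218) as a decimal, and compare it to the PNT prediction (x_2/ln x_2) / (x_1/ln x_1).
π(3073)/π(218) = 439/47 ≈ 9.3404;  PNT prediction ≈ 9.4518.

π(218) = 47 and π(3073) = 439, so π(3073)/π(218) ≈ 9.3404. The PNT-predicted ratio is (3073/ln(3073)) / (218/ln(218)) ≈ 9.4518. The two agree to within a few percent, as expected.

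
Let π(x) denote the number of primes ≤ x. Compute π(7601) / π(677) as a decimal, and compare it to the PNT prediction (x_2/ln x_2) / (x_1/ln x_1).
π(7601)/π(677) = 965/123 ≈ 7.8455;  PNT prediction ≈ 8.1890.

π(677) = 123 and π(7601) = 965, so π(7601)/π(677) ≈ 7.8455. The PNT-predicted ratio is (7601/ln(7601)) / (677/ln(677)) ≈ 8.1890. The two agree to within a few percent, as expected.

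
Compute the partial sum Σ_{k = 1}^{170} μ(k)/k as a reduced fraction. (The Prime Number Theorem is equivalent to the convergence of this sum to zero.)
Σ μ(k)/k = 976794744883260874795165001864511964953389627727401386703595517/962947420735983927056946215901134429196419130606213075415963491270

Values of μ(k) for 1 ≤ k ≤ 170: μ(1) = 1, μ(2) = -1, μ(3) = -1, μ(5) = -1, μ(6) = 1, μ(7) = -1, μ(10) = 1, μ(11) = -1, μ(13) = -1, μ(14) = 1, μ(15) = 1, μ(17) = -1, μ(19) = -1, μ(21) = 1, μ(22) = 1, μ(23) = -1, μ(26) = 1, μ(29) = -1, μ(30) = -1, μ(31) = -1, μ(33) = 1, μ(34) = 1, μ(35) = 1, μ(37) = -1, μ(38) = 1, μ(39) = 1, μ(41) = -1, μ(42) = -1, μ(43) = -1, μ(46) = 1, μ(47) = -1, μ(51) = 1, μ(53) = -1, μ(55) = 1, μ(57) = 1, μ(58) = 1, μ(59) = -1, μ(61) = -1, μ(62) = 1, μ(65) = 1, μ(66) = -1, μ(67) = -1, μ(69) = 1, μ(70) = -1, μ(71) = -1, μ(73) = -1, μ(74) = 1, μ(77) = 1, μ(78) = -1, μ(79) = -1, μ(82) = 1, μ(83) = -1, μ(85) = 1, μ(86) = 1, μ(87) = 1, μ(89) = -1, μ(91) = 1, μ(93) = 1, μ(94) = 1, μ(95) = 1, μ(97) = -1, μ(101) = -1, μ(102) = -1, μ(103) = -1, μ(105) = -1, μ(106) = 1, μ(107) = -1, μ(109) = -1, μ(110) = -1, μ(111) = 1, μ(113) = -1, μ(114) = -1, μ(115) = 1, μ(118) = 1, μ(119) = 1, μ(122) = 1, μ(123) = 1, μ(127) = -1, μ(129) = 1, μ(130) = -1, μ(131) = -1, μ(133) = 1, μ(134) = 1, μ(137) = -1, μ(138) = -1, μ(139) = -1, μ(141) = 1, μ(142) = 1, μ(143) = 1, μ(145) = 1, μ(146) = 1, μ(149) = -1, μ(151) = -1, μ(154) = -1, μ(155) = 1, μ(157) = -1, μ(158) = 1, μ(159) = 1, μ(161) = 1, μ(163) = -1, μ(165) = -1, μ(166) = 1, μ(167) = -1, μ(170) = -1, with μ = 0 on non-squarefree integers. Summing μ(k)/k for k where μ(k) ≠ 0 gives 976794744883260874795165001864511964953389627727401386703595517/962947420735983927056946215901134429196419130606213075415963491270 ≈ 0.0010. (PNT ⟺ this sum → 0 as n → ∞.)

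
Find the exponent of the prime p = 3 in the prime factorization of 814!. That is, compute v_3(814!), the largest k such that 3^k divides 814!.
v_3(814!) = 405

Legendre's formula: v_p(n!) = Σ_{k ≥ 1} ⌊n / p^k⌋. For p = 3, n = 814, the terms are:
  ⌊814/3^1⌋ = ⌊814/3⌋ = 271
  ⌊814/3^2⌋ = ⌊814/9⌋ = 90
  ⌊814/3^3⌋ = ⌊814/27⌋ = 30
  ⌊814/3^4⌋ = ⌊814/81⌋ = 10
  ⌊814/3^5⌋ = ⌊814/243⌋ = 3
  ⌊814/3^6⌋ = ⌊814/729⌋ = 1
(the next term ⌊814/3^7⌋ = 0, terminating the sum). Summing: v_3(814!) = 271 + 90 + 30 + 10 + 3 + 1 = 405.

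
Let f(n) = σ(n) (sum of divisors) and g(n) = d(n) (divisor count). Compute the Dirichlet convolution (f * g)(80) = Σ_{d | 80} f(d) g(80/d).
(σ * d)(80) = 792

Divisors of 80: [1, 2, 4, 5, 8, 10, 16, 20, 40, 80]. For each d | 80:
  d = 1: σ(1) · d(80/1) = 1 · 10 = 10
  d = 2: σ(2) · d(80/2) = 3 · 8 = 24
  d = 4: σ(4) · d(80/4) = 7 · 6 = 42
  d = 5: σ(5) · d(80/5) = 6 · 5 = 30
  d = 8: σ(8) · d(80/8) = 15 · 4 = 60
  d = 10: σ(10) · d(80/10) = 18 · 4 = 72
  d = 16: σ(16) · d(80/16) = 31 · 2 = 62
  d = 20: σ(20) · d(80/20) = 42 · 3 = 126
  d = 40: σ(40) · d(80/40) = 90 · 2 = 180
  d = 80: σ(80) · d(80/80) = 186 · 1 = 186
Summing: (σ * d)(80) = 10 + 24 + 42 + 30 + 60 + 72 + 62 + 126 + 180 + 186 = 792.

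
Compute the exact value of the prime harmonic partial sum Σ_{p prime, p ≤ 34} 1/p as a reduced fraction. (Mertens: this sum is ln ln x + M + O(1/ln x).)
Σ 1/p = 314016924901/200560490130

π(34) = 11, so the primes ≤ 34 are [2, 3, 5, 7, 11, 13, 17, 19, 23, 29, 31]. Summing 1/p over these primes: 314016924901/200560490130 ≈ 1.5657. Mertens estimate ln ln(34) + 0.2615 ≈ 1.5218.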